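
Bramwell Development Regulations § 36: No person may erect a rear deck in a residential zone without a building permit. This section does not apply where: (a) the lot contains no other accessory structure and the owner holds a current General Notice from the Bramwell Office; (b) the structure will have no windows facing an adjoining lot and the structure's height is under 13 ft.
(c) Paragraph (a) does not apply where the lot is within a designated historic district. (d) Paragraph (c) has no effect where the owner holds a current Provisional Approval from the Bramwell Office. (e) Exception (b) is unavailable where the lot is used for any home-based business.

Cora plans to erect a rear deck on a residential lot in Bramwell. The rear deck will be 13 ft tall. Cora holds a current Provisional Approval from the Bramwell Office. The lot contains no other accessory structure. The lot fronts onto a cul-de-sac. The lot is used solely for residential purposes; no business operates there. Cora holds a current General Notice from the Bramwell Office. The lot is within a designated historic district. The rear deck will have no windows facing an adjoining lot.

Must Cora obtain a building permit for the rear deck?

No — exception (a) applies; Cora does not need a building permit.

Exception (a): the lot has no other accessory structure; a current General Notice is held — every condition holds. Under paragraphs (c)–(d): (c) is triggered (the lot is in a historic district), but is set aside by (d): (d) applies — a current Provisional Approval is held. So (a) applies.
Exception (b) does not apply: the structure's height is 13 ft, not under 13 ft.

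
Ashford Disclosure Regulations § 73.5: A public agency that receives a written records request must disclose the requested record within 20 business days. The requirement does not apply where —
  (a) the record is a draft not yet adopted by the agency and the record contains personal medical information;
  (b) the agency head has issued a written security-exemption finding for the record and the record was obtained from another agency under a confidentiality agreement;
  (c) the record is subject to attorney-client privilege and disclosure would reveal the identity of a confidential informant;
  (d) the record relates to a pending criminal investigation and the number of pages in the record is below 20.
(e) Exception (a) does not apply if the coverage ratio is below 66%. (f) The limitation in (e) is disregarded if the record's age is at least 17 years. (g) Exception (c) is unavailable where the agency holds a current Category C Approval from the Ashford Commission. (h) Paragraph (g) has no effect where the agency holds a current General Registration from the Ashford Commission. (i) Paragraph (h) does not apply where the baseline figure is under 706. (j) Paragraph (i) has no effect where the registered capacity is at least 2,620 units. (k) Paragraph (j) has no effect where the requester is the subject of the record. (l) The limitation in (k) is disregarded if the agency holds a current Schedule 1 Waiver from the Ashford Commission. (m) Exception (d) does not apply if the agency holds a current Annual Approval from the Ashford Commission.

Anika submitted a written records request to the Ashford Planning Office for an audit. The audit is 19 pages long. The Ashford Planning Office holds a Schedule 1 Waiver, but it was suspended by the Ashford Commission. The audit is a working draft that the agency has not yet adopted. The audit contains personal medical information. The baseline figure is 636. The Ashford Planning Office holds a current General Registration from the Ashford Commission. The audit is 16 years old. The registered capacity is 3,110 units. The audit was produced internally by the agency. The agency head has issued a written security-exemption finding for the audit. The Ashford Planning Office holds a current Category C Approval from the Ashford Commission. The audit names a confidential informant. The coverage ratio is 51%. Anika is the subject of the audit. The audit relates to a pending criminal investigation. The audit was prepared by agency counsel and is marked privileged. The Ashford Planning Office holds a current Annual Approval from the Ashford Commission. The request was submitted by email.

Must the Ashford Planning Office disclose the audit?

Yes — the Ashford Planning Office must disclose the audit.

Exception (a) is satisfied on its face — the audit is an unadopted draft; the audit contains personal medical information. Turning to paragraphs (e)–(f): (e) is triggered — the coverage ratio is 51%, below the 66% limit. (f) is not triggered (the record's age is 16 years, short of 17 years), so (e) stands. (a) is therefore removed.
Exception (b) requires that the record was obtained from another agency under a confidentiality agreement; but the audit was produced internally, so (b) is unavailable.
Exception (c) is satisfied on its face — the audit is privileged; the audit names a confidential informant. However, paragraphs (g)–(l) must be considered: (g) is engaged — a current Category C Approval is held. (h) applies (a current General Registration is held), but is overridden by (i): (i) is engaged — the baseline figure is 636, under the 706 limit. (j) applies (the registered capacity is 3,110 units, meeting the 2,620 units threshold), but yields to (k): (k) operates against (j): Anika is the subject of the audit. (l) does not operate here (there is no Schedule 1 Waiver in force), so (k) stands. So (c) is unavailable.
Exception (d) is satisfied on its face — the audit relates to a pending investigation; the number of pages in the record is 19, below the 20 limit. However, paragraph (m) must be considered: (m) operates against (d): a current Annual Approval is held. Exception (d) does not apply.
None of the exceptions is available; § 73.5 applies in full.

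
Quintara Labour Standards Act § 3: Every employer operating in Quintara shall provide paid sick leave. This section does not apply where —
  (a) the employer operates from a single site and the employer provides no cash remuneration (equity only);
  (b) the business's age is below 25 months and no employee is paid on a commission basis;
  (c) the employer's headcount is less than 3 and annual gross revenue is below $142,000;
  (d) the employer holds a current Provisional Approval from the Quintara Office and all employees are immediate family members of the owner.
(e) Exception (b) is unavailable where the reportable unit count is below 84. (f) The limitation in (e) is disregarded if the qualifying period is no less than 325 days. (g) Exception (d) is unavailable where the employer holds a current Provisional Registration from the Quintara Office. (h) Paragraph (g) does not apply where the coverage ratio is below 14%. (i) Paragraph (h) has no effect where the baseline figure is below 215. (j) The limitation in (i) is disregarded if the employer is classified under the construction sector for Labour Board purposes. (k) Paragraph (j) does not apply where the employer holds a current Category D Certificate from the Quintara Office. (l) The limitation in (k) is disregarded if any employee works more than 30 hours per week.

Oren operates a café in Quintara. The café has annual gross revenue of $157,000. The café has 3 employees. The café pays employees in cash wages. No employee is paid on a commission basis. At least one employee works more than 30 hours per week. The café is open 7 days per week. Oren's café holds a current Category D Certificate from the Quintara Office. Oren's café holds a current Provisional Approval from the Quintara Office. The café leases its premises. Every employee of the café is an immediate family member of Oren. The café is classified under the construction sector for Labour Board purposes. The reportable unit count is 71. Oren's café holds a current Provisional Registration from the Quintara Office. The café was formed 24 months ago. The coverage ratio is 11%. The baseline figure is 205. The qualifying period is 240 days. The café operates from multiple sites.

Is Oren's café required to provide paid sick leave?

No — exception (d) applies; Oren's café is not required to provide paid sick leave.

Exception (a) requires that the employer operates from a single site; but the employer operates from multiple sites, so (a) is unavailable.
Exception (b) is satisfied on its face — the business's age is 24 months, below the 25 months limit; no employee is paid on commission. However, paragraphs (e)–(f) must be considered: (e) is engaged — the reportable unit count is 71, below the 84 limit. (f) is not triggered (the qualifying period is 240 days, short of 325 days), so (e) stands. Exception (b) does not apply.
Exception (c) requires that the employer's headcount is less than 3; but the employer's headcount is 3, not less than 3, so (c) is unavailable.
Exception (d): a current Provisional Approval is held; every employee is an immediate family member — every condition holds. Under paragraphs (g)–(l): (g) would limit (d) — a current Provisional Registration is held — but (h) sets (g) aside: (h) is triggered — the coverage ratio is 11%, below the 14% limit. (i) applies (the baseline figure is 205, below the 215 limit), but is overridden by (j): (j) operates — the café is classified under the construction sector. (k) would limit (j) — a current Category D Certificate is held — but (l) sets (k) aside: (l) applies — at least one employee exceeds 30 hours/week. (d) remains available.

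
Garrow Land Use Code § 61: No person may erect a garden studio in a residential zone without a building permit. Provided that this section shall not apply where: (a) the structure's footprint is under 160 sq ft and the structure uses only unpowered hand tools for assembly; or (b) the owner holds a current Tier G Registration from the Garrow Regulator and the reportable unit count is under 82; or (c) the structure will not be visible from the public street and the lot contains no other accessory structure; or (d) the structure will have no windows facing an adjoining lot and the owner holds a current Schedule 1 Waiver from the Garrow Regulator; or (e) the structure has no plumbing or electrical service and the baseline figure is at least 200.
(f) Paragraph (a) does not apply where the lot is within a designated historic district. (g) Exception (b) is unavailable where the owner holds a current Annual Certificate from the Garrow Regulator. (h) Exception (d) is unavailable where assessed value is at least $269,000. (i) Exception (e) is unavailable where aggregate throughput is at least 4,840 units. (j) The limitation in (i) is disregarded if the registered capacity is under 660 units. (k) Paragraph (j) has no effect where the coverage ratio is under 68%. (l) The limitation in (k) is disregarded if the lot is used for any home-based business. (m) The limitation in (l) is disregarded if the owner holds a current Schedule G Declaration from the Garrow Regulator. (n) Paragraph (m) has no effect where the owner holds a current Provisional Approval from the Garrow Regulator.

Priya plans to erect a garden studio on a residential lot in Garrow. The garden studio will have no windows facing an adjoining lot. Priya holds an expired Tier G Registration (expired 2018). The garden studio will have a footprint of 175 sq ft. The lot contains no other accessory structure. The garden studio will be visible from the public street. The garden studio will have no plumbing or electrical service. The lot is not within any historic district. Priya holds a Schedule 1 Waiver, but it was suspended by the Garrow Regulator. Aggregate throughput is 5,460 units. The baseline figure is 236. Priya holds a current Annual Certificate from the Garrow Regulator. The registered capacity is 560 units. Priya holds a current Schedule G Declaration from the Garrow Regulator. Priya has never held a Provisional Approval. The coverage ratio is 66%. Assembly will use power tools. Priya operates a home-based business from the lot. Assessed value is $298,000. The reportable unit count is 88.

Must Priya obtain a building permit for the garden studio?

Yes — Priya must obtain a building permit.

Exception (a) requires that the structure's footprint is under 160 sq ft; but the structure's footprint is 175 sq ft, not under 160 sq ft, so (a) is unavailable.
Exception (b) fails — the Tier G Registration is not current.
Exception (c) does not apply: the structure will be visible from the street.
Exception (d) requires that the owner holds a current Schedule 1 Waiver from the Garrow Regulator; but no current Schedule 1 Waiver is held, so (d) is unavailable.
Exception (e)'s conditions are all satisfied: there is no plumbing or electrical service; the baseline figure is 236, meeting the 200 threshold. But: (i) is triggered — aggregate throughput is 5,460 units, meeting the 4,840 units threshold. (j) would limit (i) — the registered capacity is 560 units, under the 660 units limit — but (k) sets (j) aside: (k) operates — the coverage ratio is 66%, under the 68% limit. (l) would limit (k) — a home-based business operates on the lot — but (m) sets (l) aside: (m) operates — a current Schedule G Declaration is held. (n), which would lift (m), does not operate here — no current Provisional Approval is held. Exception (e) does not apply.
No exception applies. The general rule governs.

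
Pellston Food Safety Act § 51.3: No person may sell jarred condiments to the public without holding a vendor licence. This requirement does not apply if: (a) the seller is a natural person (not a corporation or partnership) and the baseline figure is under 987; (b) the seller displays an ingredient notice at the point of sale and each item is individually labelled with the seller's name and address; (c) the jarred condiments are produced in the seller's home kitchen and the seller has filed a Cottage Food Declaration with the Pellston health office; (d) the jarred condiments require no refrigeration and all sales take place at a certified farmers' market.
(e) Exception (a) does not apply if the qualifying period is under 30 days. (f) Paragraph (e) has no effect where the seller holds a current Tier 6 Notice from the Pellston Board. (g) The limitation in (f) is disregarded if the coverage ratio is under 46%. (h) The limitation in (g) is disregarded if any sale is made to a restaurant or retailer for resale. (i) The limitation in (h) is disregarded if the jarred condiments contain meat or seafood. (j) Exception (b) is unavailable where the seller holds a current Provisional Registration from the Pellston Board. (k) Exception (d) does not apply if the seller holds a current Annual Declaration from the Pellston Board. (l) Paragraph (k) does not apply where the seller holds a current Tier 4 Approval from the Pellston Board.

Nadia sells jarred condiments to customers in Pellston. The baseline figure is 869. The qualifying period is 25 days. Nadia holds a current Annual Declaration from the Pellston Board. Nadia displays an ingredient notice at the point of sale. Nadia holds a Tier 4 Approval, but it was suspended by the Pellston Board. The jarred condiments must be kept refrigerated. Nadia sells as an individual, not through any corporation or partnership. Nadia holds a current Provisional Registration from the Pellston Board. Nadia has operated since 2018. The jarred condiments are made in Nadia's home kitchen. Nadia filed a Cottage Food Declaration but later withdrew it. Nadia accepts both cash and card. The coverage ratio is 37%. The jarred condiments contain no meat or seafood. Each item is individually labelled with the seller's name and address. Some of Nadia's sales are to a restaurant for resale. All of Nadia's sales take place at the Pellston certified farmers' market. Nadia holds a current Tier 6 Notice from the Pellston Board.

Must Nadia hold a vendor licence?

No — exception (a) applies; Nadia is not required to hold a vendor licence.

All of (a)'s requirements are met (the seller is a natural person; the baseline figure is 869, under the 987 limit). Considering the limiting provisions: (e) is triggered (the qualifying period is 25 days, under the 30 days limit), but is overridden by (f): (f) is triggered — a current Tier 6 Notice is held. (g) would limit (f) — the coverage ratio is 37%, under the 46% limit — but (h) sets (g) aside: (h) operates — some sales are to a restaurant for resale. (i), which would lift (h), does not operate here — the jarred condiments contain no meat or seafood. Exception (a) stands.
Exception (b) is satisfied on its face — an ingredient notice is displayed; items are individually labelled. Turning to paragraph (j): (j) operates against (b): a current Provisional Registration is held. So (b) is unavailable.
Exception (c) fails — the Cottage Food Declaration was withdrawn.
Exception (d) does not apply: the jarred condiments require refrigeration.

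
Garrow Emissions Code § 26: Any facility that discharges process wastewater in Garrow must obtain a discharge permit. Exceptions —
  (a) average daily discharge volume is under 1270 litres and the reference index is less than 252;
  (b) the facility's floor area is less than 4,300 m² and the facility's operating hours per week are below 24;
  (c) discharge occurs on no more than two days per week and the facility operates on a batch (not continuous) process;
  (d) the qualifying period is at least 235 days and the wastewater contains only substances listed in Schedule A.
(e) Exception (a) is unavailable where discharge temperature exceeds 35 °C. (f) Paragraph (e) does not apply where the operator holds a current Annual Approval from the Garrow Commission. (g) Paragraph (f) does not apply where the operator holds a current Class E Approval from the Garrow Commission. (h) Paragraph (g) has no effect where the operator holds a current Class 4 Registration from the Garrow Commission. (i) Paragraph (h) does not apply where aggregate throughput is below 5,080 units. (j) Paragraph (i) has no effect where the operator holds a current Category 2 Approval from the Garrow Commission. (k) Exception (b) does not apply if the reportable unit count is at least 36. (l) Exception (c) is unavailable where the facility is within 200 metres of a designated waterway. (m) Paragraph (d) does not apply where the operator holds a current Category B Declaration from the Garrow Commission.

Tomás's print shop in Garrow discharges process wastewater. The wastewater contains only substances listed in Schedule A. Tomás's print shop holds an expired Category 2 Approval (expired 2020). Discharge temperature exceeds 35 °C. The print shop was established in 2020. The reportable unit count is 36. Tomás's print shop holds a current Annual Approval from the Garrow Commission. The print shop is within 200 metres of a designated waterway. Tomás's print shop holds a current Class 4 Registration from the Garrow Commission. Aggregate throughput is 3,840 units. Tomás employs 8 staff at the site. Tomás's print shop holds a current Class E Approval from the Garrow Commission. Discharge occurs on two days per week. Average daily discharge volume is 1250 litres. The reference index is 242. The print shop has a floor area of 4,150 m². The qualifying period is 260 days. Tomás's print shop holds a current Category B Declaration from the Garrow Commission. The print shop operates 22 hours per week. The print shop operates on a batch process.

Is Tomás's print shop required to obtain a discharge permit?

Yes — Tomás's print shop must obtain a discharge permit.

Exception (a) is satisfied on its face — average daily discharge volume is 1250 litres, under the 1270 litres limit; the reference index is 242, less than the 252 limit. But: (e) is engaged — discharge temperature exceeds 35 °C. (f) would limit (e) — a current Annual Approval is held — but (g) sets (f) aside: (g) operates against (f): a current Class E Approval is held. (h) applies (a current Class 4 Registration is held), but yields to (i): (i) operates — aggregate throughput is 3,840 units, below the 5,080 units limit. (j), which would lift (i), is not triggered — no current Category 2 Approval is held. Exception (a) does not apply.
All of (b)'s requirements are met (the facility's floor area is 4,150 m², less than the 4,300 m² limit; the facility's operating hours per week are 22, below the 24 limit). However, paragraph (k) must be considered: (k) operates against (b): the reportable unit count is 36, meeting the 36 threshold. (b) is therefore removed.
Exception (c) is satisfied on its face — discharge occurs on no more than two days per week; the facility operates on a batch process. Turning to paragraph (l): (l) operates against (c): the print shop is within 200 m of a designated waterway. (c) is therefore removed.
Exception (d)'s conditions are all satisfied: the qualifying period is 260 days, meeting the 235 days threshold; the wastewater is Schedule-A-only. But: (m) operates against (d): a current Category B Declaration is held. So (d) is unavailable.
No exception applies. The general rule governs.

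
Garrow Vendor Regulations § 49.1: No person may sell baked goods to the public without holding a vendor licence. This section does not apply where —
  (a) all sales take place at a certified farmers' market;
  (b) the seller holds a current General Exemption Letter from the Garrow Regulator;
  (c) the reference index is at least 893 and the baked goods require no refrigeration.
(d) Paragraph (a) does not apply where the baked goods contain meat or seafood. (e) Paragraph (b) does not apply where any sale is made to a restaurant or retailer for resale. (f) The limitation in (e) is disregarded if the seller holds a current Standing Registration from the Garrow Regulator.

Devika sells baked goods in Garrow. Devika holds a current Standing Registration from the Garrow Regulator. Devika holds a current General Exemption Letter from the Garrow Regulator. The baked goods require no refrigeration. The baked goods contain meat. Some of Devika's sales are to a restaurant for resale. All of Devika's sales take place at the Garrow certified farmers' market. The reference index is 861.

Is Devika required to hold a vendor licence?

Exception (a) is satisfied on its face — all sales are at a certified farmers' market. However, paragraph (d) must be considered: (d) operates against (a): the baked goods contain meat. Exception (a) does not apply.
Exception (b)'s conditions are all satisfied: a current General Exemption Letter is held. Under paragraphs (e)–(f): (e) operates (some sales are to a restaurant for resale), but is itself disapplied by (f): (f) operates — a current Standing Registration is held. So (b) applies.
Exception (c) requires that the reference index is at least 893; but the reference index is 861, short of 893, so (c) is unavailable.

No — exception (b) applies; Devika is not required to hold a vendor licence.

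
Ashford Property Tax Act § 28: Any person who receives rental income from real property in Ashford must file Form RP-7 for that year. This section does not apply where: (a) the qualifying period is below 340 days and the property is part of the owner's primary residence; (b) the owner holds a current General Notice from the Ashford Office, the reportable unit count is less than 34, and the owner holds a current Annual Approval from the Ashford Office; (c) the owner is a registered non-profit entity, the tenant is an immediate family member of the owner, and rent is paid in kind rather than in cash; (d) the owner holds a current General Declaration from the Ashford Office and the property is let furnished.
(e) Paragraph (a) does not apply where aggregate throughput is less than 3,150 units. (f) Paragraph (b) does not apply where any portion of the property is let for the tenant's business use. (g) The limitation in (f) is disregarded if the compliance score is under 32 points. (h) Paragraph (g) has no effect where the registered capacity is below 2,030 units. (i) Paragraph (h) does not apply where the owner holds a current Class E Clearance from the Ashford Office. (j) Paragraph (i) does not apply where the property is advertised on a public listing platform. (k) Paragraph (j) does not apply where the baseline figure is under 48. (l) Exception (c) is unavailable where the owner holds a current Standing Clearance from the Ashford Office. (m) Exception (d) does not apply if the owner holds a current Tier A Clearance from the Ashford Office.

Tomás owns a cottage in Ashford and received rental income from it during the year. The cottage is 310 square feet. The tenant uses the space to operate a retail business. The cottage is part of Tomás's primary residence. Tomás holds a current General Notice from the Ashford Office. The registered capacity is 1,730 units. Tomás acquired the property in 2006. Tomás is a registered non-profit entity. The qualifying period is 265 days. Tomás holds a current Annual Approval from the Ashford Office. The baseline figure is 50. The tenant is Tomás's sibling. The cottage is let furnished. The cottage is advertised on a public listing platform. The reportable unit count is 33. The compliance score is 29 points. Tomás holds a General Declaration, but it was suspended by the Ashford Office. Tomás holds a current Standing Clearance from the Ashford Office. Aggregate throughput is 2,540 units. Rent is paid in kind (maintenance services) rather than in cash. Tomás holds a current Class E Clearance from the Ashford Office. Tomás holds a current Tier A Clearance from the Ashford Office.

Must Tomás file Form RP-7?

Exception (a): the qualifying period is 265 days, below the 340 days limit; the cottage is part of the primary residence — every condition holds. But: (e) is engaged — aggregate throughput is 2,540 units, less than the 3,150 units limit. So (a) is unavailable.
Exception (b)'s conditions are all satisfied: a current General Notice is held; the reportable unit count is 33, less than the 34 limit; a current Annual Approval is held. But: (f) is triggered — the space is let for business use. (g) would limit (f) — the compliance score is 29 points, under the 32 points limit — but (h) sets (g) aside: (h) is triggered — the registered capacity is 1,730 units, below the 2,030 units limit. (i) is triggered (a current Class E Clearance is held), but is itself disapplied by (j): (j) applies — the property is publicly advertised. (k) is inapplicable (the baseline figure is 50, not under 48), so (j) stands. So (b) is unavailable.
All of (c)'s requirements are met (Tomás is a registered non-profit; the tenant is an immediate family member; rent is paid in kind). But: (l) applies — a current Standing Clearance is held. (c) is therefore removed.
Exception (d) fails — no current General Declaration is held.
No exception is made out. Tomás falls within the general rule.

Yes — Tomás must file Form RP-7.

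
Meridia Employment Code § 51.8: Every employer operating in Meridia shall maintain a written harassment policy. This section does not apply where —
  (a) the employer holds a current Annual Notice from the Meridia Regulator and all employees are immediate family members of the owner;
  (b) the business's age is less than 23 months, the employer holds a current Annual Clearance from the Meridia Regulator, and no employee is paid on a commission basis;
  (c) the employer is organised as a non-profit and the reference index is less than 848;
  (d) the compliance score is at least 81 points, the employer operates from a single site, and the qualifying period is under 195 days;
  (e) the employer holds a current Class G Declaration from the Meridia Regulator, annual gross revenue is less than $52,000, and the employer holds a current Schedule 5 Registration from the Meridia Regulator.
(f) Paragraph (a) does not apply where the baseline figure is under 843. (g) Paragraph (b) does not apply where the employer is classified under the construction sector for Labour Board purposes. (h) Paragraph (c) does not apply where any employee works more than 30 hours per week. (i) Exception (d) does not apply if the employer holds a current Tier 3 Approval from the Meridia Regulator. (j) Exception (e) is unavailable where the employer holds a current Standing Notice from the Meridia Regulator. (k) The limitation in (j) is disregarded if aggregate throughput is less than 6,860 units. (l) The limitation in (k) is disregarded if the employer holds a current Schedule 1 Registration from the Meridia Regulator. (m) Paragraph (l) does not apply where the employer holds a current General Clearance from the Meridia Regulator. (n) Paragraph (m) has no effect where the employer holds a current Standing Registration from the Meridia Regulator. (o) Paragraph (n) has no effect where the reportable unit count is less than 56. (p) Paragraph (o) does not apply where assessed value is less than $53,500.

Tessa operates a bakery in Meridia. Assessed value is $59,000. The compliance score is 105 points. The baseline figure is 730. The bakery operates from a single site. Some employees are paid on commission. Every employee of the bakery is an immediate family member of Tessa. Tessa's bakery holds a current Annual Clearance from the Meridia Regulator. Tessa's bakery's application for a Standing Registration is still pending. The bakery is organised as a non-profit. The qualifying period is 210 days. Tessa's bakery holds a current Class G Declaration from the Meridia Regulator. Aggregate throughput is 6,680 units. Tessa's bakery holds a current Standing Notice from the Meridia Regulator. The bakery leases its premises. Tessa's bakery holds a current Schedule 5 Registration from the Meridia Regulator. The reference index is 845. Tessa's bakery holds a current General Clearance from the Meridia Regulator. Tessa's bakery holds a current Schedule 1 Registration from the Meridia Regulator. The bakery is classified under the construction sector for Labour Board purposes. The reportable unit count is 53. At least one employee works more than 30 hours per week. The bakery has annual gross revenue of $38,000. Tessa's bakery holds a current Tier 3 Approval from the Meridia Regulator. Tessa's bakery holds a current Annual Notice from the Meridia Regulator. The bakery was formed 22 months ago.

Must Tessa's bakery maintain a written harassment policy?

Exception (a)'s conditions are all satisfied: a current Annual Notice is held; every employee is an immediate family member. However, paragraph (f) must be considered: (f) operates against (a): the baseline figure is 730, under the 843 limit. Exception (a) does not apply.
Exception (b) requires that no employee is paid on a commission basis; but some employees are paid on commission, so (b) is unavailable.
Exception (c) is satisfied on its face — the employer is a non-profit; the reference index is 845, less than the 848 limit. However, paragraph (h) must be considered: (h) applies — at least one employee exceeds 30 hours/week. (c) is therefore removed.
Exception (d) does not apply: the qualifying period is 210 days, not under 195 days.
All of (e)'s requirements are met (a current Class G Declaration is held; annual gross revenue is $38,000, less than the $52,000 limit; a current Schedule 5 Registration is held). As to paragraphs (j)–(p): (j) would limit (e) — a current Standing Notice is held — but (k) sets (j) aside: (k) is triggered — aggregate throughput is 6,680 units, less than the 6,860 units limit. (l) would limit (k) — a current Schedule 1 Registration is held — but (m) sets (l) aside: (m) operates against (l): a current General Clearance is held. (n) is not triggered (the Standing Registration is not current), so (m) stands. (e) remains available.

No — exception (e) applies; Tessa's bakery is not required to maintain a written harassment policy.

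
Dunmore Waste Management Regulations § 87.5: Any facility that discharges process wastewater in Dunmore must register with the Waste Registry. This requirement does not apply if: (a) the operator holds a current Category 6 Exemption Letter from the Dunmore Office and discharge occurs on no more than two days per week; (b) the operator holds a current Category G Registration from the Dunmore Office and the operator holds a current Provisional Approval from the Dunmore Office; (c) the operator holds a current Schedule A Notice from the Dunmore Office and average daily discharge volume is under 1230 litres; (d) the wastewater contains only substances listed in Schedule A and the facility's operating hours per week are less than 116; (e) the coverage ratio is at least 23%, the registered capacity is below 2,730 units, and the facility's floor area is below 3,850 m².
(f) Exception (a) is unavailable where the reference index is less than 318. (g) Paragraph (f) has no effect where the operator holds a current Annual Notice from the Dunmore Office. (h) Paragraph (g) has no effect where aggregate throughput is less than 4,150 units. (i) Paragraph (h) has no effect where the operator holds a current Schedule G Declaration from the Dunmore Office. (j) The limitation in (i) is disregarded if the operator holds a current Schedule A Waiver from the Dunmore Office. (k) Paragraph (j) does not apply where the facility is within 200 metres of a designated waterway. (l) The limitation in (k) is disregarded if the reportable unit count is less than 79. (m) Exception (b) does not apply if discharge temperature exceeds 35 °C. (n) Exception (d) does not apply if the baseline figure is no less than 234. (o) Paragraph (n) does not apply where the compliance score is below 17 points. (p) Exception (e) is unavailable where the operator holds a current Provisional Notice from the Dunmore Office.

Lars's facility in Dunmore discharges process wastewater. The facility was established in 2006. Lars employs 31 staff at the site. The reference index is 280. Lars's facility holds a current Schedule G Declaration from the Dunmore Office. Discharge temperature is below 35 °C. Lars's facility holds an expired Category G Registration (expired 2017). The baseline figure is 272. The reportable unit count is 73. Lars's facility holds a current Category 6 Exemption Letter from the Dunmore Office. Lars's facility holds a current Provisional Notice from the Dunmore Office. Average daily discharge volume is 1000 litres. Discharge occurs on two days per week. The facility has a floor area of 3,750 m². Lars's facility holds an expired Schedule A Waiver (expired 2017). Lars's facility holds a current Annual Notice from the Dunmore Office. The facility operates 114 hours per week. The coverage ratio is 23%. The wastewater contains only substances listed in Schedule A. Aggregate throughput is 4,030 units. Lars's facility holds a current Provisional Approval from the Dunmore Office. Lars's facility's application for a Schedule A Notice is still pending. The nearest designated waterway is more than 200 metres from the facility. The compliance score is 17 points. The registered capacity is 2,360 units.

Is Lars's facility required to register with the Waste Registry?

No — exception (a) applies; Lars's facility is not required to register with the Waste Registry.

All of (a)'s requirements are met (a current Category 6 Exemption Letter is held; discharge occurs on no more than two days per week). Under paragraphs (f)–(l): (f) is engaged (the reference index is 280, less than the 318 limit), but is set aside by (g): (g) operates against (f): a current Annual Notice is held. (h) would limit (g) — aggregate throughput is 4,030 units, less than the 4,150 units limit — but (i) sets (h) aside: (i) operates against (h): a current Schedule G Declaration is held. (j), which would lift (i), is not triggered — the Schedule A Waiver is not current. So (a) applies.
Exception (b) requires that the operator holds a current Category G Registration from the Dunmore Office; but there is no Category G Registration in force, so (b) is unavailable.
Exception (c) does not apply: there is no Schedule A Notice in force.
All of (d)'s requirements are met (the wastewater is Schedule-A-only; the facility's operating hours per week are 114, less than the 116 limit). However, paragraphs (n)–(o) must be considered: (n) operates — the baseline figure is 272, meeting the 234 threshold. (o), which would lift (n), does not operate here — the compliance score is 17 points, not below 17 points. Exception (d) does not apply.
Exception (e) is satisfied on its face — the coverage ratio is 23%, meeting the 23% threshold; the registered capacity is 2,360 units, below the 2,730 units limit; the facility's floor area is 3,750 m², below the 3,850 m² limit. However, paragraph (p) must be considered: (p) is triggered — a current Provisional Notice is held. So (e) is unavailable.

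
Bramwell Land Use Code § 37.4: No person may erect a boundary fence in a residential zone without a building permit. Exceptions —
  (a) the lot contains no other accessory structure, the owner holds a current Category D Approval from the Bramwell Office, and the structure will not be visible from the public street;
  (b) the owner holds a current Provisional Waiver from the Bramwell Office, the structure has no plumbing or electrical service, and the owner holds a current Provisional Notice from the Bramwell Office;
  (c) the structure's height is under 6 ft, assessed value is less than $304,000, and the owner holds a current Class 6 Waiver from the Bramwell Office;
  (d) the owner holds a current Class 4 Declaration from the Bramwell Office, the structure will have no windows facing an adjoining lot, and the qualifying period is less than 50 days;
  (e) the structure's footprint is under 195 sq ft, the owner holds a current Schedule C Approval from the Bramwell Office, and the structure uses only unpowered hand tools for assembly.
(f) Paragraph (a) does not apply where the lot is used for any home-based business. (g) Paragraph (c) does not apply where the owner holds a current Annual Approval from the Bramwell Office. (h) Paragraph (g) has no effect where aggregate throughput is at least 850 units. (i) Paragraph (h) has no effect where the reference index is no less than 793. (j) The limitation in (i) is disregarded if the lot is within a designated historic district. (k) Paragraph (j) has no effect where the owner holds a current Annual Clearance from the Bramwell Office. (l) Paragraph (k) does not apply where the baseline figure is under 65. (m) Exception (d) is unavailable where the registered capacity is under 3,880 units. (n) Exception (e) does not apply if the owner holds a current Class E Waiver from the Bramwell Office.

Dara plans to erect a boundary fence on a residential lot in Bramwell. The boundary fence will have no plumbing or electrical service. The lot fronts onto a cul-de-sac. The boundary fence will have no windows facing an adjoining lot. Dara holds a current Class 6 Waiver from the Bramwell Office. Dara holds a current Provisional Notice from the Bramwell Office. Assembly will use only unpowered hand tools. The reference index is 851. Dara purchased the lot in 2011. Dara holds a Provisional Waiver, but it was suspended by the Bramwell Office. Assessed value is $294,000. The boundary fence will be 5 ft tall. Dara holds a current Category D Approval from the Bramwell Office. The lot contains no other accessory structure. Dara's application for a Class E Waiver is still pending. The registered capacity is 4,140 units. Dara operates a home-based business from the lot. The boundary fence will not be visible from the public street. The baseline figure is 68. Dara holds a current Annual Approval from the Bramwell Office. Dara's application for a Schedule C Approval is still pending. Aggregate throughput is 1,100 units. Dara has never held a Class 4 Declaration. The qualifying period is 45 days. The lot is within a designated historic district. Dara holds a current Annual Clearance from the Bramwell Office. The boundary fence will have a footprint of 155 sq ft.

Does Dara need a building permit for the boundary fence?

Yes — Dara must obtain a building permit.

Exception (a) is satisfied on its face — the lot has no other accessory structure; a current Category D Approval is held; the structure will not be visible from the street. But applying paragraph (f): (f) operates against (a): a home-based business operates on the lot. Exception (a) does not apply.
Exception (b) does not apply: no current Provisional Waiver is held.
All of (c)'s requirements are met (the structure's height is 5 ft, under the 6 ft limit; assessed value is $294,000, less than the $304,000 limit; a current Class 6 Waiver is held). Turning to paragraphs (g)–(l): (g) operates against (c): a current Annual Approval is held. (h) operates (aggregate throughput is 1,100 units, meeting the 850 units threshold), but is displaced by (i): (i) operates against (h): the reference index is 851, meeting the 793 threshold. (j) would limit (i) — the lot is in a historic district — but (k) sets (j) aside: (k) operates — a current Annual Clearance is held. (l), which would lift (k), is not engaged — the baseline figure is 68, not under 65. So (c) is unavailable.
Exception (d) fails — the Class 4 Declaration is not current.
Exception (e) fails — there is no Schedule C Approval in force.
No exception applies. The general rule governs.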